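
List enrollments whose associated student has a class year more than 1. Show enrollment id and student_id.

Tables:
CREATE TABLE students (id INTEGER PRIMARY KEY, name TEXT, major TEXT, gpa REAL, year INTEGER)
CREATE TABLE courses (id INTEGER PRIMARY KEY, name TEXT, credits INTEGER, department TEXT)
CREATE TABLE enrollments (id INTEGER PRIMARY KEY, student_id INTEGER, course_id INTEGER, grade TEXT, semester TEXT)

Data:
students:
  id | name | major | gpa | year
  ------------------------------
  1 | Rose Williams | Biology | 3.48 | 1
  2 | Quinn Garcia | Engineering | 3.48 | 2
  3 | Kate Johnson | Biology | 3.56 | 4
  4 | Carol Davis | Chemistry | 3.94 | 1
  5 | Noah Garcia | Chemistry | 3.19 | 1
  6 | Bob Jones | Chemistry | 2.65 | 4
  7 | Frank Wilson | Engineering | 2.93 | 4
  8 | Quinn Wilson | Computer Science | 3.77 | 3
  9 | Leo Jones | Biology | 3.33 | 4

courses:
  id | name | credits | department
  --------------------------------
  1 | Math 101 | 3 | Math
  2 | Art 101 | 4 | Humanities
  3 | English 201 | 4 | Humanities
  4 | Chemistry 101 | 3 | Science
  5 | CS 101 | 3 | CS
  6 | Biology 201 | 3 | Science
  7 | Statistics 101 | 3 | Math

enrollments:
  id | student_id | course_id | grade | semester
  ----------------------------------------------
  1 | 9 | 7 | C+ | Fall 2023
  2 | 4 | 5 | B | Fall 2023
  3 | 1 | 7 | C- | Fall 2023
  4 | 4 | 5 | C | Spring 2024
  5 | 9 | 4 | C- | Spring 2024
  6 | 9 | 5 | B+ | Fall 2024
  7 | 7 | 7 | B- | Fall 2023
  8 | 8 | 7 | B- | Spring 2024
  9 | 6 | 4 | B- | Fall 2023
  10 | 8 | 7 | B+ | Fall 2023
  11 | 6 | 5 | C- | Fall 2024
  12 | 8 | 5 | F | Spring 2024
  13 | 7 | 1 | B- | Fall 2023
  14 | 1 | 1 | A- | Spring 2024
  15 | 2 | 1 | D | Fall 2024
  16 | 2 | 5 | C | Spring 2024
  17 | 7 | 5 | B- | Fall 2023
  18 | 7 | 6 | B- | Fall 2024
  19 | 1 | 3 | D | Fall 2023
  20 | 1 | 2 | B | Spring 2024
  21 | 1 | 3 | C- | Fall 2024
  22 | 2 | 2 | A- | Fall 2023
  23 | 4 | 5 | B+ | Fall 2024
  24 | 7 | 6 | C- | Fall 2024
SELECT id, student_id FROM enrollments WHERE student_id IN (SELECT id FROM students WHERE year > 1)

Execution result:
id | student_id
1 | 9
5 | 9
6 | 9
7 | 7
8 | 8
9 | 6
10 | 8
11 | 6
12 | 8
13 | 7
15 | 2
16 | 2
17 | 7
18 | 7
22 | 2
24 | 7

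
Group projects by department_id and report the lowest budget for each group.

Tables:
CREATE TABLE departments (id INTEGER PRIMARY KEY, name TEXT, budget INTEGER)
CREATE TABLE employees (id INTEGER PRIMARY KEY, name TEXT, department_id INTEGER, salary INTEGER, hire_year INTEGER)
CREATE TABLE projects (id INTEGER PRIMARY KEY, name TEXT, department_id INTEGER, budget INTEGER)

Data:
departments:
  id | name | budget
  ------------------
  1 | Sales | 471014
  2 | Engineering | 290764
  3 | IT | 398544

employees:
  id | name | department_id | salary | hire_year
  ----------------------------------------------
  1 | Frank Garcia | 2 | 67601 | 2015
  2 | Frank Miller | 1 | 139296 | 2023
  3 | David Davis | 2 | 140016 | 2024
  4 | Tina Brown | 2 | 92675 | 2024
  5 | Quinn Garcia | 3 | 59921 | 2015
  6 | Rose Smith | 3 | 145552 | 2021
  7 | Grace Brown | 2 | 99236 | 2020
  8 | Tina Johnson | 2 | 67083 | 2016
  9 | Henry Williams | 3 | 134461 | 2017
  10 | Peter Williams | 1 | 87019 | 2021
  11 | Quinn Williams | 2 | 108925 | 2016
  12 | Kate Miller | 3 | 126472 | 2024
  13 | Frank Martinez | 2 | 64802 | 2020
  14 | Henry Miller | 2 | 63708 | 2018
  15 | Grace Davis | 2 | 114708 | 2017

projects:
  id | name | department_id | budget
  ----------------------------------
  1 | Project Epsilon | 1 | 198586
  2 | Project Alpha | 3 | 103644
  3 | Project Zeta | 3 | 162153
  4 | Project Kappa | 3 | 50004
SELECT department_id, MIN(budget) AS min_budget FROM projects GROUP BY department_id

Execution result:
department_id | min_budget
1 | 198586
3 | 50004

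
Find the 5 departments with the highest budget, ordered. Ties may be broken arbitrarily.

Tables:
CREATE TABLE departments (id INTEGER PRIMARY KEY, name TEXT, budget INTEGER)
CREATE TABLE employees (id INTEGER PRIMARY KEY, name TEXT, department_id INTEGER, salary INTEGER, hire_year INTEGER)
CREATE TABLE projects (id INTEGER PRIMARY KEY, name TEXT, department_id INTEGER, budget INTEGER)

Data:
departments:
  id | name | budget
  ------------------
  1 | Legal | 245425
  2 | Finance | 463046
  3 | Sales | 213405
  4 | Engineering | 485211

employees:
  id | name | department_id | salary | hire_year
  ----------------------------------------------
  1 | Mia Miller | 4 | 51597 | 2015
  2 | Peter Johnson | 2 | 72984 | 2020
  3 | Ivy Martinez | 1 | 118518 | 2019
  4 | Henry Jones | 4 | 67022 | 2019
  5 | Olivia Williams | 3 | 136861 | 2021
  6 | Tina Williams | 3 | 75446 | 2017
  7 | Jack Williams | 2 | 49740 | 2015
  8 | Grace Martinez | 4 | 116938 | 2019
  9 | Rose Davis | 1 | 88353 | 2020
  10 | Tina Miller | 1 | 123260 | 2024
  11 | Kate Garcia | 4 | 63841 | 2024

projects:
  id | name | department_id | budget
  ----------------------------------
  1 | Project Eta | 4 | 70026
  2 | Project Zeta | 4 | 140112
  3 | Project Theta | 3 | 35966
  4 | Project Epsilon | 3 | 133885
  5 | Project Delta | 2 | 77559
SELECT name, budget FROM departments ORDER BY budget DESC LIMIT 5

Execution result:
name | budget
Engineering | 485211
Finance | 463046
Legal | 245425
Sales | 213405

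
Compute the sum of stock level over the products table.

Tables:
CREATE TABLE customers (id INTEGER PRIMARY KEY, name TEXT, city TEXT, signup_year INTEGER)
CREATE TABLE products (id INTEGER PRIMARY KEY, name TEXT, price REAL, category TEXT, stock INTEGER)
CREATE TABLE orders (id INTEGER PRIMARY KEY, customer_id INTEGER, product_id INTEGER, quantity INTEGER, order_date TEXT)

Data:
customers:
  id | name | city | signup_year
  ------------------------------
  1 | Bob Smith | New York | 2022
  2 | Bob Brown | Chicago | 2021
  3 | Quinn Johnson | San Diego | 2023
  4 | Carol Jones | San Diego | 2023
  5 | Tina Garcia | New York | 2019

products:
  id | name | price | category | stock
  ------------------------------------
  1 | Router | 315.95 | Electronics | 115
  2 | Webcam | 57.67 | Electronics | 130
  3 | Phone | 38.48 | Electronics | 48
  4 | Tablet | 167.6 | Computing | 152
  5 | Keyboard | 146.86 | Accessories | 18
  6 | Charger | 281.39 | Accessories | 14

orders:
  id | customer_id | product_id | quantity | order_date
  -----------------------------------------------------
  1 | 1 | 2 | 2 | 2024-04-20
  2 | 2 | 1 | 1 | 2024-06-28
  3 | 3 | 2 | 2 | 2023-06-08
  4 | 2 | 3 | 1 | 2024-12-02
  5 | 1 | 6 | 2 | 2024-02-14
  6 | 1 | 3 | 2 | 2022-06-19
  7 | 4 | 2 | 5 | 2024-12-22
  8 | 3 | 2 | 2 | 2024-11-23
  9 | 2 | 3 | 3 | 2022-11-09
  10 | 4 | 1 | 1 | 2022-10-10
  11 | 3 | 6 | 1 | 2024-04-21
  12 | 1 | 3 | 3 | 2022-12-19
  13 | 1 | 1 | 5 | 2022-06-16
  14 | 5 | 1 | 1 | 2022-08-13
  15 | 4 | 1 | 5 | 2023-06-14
SELECT SUM(stock) FROM products

Execution result:
477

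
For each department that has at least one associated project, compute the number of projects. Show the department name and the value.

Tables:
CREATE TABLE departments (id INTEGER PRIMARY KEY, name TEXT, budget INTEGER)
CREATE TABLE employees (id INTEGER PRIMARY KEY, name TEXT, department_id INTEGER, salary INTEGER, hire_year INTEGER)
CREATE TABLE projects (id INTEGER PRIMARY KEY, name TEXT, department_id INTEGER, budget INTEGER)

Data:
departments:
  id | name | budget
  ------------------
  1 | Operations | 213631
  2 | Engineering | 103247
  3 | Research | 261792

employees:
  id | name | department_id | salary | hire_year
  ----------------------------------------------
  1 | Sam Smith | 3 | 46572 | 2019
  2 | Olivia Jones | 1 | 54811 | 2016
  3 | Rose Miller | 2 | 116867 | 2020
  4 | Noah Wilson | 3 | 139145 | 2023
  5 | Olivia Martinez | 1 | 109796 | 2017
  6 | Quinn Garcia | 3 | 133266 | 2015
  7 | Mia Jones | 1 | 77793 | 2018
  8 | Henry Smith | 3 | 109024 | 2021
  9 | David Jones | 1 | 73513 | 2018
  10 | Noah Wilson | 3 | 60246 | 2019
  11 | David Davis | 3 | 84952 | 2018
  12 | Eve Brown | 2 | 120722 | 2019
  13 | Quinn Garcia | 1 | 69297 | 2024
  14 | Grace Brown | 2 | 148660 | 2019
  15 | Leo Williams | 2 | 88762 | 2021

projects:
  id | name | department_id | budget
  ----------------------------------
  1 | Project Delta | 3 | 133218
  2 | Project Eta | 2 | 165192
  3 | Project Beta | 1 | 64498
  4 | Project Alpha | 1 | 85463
SELECT p.name, COUNT(*) AS n FROM projects c JOIN departments p ON c.department_id = p.id GROUP BY p.id, p.name

Execution result:
name | n
Operations | 2
Engineering | 1
Research | 1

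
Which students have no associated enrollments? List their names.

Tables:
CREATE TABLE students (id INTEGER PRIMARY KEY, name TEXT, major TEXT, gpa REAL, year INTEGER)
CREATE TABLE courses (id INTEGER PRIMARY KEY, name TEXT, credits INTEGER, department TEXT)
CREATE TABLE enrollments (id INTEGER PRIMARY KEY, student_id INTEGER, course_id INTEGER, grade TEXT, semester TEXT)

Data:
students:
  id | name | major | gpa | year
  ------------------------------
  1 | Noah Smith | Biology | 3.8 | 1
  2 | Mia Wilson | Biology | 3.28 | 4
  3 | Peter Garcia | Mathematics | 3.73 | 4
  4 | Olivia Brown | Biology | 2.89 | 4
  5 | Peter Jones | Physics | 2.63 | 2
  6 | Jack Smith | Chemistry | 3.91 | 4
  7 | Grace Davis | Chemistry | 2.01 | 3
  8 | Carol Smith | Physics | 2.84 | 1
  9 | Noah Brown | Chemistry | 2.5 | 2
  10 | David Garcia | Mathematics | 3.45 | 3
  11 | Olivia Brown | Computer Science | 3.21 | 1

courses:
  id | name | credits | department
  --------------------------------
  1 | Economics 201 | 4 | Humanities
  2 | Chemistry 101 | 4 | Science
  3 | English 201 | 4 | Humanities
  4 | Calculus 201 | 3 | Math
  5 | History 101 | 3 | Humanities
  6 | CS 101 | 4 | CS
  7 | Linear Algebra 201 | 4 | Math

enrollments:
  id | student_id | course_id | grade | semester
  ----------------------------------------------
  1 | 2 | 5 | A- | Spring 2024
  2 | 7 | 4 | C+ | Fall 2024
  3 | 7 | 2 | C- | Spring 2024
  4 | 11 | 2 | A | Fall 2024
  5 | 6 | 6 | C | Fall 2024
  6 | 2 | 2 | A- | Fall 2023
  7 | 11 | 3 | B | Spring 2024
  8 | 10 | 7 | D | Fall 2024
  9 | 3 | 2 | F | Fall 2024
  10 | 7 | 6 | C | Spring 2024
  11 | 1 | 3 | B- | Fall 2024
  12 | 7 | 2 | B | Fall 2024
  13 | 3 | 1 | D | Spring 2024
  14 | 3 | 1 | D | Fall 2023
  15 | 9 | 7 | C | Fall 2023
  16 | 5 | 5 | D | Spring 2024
SELECT p.name FROM students p LEFT JOIN enrollments c ON c.student_id = p.id WHERE c.id IS NULL

Execution result:
name
Olivia Brown
Carol Smith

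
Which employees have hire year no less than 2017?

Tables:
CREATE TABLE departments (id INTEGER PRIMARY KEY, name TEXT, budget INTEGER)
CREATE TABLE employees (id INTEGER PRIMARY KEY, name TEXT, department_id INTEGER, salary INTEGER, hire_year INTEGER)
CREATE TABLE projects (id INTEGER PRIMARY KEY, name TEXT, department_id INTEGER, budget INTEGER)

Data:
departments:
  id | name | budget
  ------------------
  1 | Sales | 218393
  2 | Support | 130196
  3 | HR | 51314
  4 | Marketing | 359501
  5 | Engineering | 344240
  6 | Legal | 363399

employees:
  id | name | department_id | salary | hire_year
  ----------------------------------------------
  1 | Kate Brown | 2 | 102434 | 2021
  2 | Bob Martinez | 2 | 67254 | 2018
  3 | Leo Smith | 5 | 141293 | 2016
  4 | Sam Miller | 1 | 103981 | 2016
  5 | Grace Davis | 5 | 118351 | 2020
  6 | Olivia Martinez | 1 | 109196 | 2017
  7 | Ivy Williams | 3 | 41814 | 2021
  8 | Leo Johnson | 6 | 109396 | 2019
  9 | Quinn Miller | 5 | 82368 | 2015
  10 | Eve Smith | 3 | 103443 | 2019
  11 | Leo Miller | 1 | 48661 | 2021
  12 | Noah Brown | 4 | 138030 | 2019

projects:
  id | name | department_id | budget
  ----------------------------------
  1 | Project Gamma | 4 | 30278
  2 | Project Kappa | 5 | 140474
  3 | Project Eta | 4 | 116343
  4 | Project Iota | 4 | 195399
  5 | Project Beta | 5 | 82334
SELECT name, hire_year FROM employees WHERE hire_year >= 2017

Execution result:
name | hire_year
Kate Brown | 2021
Bob Martinez | 2018
Grace Davis | 2020
Olivia Martinez | 2017
Ivy Williams | 2021
Leo Johnson | 2019
Eve Smith | 2019
Leo Miller | 2021
Noah Brown | 2019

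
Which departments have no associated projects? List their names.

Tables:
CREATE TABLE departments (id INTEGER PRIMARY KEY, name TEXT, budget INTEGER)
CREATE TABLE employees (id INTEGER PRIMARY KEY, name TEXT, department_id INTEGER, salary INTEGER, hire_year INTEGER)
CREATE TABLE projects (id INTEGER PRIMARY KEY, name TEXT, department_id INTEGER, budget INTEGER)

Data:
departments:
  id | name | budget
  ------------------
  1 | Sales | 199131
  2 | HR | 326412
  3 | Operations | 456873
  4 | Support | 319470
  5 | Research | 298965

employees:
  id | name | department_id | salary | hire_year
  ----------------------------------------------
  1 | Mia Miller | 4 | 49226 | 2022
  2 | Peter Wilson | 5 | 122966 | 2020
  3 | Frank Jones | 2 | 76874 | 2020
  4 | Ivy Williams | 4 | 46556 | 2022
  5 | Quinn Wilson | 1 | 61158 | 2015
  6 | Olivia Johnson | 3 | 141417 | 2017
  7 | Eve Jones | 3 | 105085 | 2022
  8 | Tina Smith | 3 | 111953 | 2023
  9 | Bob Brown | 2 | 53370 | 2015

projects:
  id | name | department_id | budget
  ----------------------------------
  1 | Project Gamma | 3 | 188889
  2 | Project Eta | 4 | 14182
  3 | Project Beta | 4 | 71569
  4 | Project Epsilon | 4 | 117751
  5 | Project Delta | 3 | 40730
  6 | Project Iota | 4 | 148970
SELECT p.name FROM departments p LEFT JOIN projects c ON c.department_id = p.id WHERE c.id IS NULL

Execution result:
name
Sales
HR
Research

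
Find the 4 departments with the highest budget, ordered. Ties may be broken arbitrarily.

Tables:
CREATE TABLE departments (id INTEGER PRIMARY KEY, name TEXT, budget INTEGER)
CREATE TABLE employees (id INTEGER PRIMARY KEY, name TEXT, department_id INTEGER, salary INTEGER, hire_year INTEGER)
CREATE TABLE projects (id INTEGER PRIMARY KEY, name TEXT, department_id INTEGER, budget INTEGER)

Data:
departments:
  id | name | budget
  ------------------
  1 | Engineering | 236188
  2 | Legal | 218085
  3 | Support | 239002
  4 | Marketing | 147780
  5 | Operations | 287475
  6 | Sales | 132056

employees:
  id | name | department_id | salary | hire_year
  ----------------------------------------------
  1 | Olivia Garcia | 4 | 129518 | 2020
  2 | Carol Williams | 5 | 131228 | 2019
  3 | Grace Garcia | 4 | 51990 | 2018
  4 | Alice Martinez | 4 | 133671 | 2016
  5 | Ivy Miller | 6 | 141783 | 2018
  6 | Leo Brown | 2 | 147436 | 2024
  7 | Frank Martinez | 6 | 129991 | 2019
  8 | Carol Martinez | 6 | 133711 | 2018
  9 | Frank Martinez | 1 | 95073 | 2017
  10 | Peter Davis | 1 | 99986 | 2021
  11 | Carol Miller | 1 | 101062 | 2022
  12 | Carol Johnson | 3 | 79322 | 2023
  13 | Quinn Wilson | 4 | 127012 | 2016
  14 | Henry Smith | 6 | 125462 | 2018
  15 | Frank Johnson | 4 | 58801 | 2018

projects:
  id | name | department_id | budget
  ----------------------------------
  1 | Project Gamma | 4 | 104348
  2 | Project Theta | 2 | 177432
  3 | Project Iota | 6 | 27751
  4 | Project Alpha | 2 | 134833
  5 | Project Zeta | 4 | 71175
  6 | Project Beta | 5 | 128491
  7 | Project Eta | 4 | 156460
SELECT name, budget FROM departments ORDER BY budget DESC LIMIT 4

Execution result:
name | budget
Operations | 287475
Support | 239002
Engineering | 236188
Legal | 218085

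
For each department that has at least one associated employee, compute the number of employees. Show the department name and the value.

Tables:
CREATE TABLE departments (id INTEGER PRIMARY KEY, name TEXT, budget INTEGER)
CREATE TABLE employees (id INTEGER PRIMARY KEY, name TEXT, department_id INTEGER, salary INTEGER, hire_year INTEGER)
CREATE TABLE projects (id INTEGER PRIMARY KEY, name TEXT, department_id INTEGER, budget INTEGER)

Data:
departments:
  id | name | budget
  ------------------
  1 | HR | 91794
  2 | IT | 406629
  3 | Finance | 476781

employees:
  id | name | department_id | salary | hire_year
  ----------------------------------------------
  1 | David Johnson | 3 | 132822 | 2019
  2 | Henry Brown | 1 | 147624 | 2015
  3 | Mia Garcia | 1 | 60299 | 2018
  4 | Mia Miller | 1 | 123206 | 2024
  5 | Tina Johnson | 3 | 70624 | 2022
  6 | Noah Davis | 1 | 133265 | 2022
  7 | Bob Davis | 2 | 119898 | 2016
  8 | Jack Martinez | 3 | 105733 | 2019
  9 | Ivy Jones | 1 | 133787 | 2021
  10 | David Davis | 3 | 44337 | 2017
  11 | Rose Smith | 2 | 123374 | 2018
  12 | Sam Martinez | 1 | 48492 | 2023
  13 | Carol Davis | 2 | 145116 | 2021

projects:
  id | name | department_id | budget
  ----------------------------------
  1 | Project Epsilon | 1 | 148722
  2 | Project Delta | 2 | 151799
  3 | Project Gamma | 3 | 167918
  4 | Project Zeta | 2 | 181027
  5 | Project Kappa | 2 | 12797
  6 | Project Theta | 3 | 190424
SELECT p.name, COUNT(*) AS n FROM employees c JOIN departments p ON c.department_id = p.id GROUP BY p.id, p.name

Execution result:
name | n
HR | 6
IT | 3
Finance | 4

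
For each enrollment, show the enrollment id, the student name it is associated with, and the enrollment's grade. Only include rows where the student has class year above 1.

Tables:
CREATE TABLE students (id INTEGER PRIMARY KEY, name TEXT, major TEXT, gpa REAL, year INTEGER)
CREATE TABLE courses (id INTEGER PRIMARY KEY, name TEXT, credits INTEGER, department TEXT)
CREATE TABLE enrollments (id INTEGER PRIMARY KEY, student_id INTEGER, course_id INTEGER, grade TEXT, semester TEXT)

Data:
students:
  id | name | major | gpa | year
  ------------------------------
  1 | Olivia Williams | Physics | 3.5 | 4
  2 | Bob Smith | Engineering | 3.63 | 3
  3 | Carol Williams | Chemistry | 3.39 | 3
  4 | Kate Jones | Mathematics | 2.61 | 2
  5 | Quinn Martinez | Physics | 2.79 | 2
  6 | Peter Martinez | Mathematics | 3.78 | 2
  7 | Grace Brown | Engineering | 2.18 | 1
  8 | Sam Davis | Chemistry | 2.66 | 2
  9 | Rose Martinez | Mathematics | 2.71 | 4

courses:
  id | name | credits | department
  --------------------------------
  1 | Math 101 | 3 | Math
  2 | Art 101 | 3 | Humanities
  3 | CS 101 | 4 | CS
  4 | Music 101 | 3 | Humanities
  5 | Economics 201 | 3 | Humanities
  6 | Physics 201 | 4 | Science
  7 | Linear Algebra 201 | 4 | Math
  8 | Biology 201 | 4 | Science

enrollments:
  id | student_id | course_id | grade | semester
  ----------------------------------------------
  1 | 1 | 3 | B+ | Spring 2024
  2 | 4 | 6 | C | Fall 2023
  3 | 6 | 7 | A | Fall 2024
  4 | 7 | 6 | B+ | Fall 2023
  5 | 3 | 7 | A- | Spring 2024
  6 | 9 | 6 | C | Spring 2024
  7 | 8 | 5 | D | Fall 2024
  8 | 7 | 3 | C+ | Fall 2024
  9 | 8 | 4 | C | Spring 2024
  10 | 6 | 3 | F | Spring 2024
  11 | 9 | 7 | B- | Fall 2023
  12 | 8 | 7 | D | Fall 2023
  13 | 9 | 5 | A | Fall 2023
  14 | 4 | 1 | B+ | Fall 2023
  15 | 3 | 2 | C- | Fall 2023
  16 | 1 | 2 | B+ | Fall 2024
SELECT c.id, p.name AS student, c.grade FROM enrollments c JOIN students p ON c.student_id = p.id WHERE p.year > 1

Execution result:
id | student | grade
1 | Olivia Williams | B+
2 | Kate Jones | C
3 | Peter Martinez | A
5 | Carol Williams | A-
6 | Rose Martinez | C
7 | Sam Davis | D
9 | Sam Davis | C
10 | Peter Martinez | F
11 | Rose Martinez | B-
12 | Sam Davis | D
13 | Rose Martinez | A
14 | Kate Jones | B+
15 | Carol Williams | C-
16 | Olivia Williams | B+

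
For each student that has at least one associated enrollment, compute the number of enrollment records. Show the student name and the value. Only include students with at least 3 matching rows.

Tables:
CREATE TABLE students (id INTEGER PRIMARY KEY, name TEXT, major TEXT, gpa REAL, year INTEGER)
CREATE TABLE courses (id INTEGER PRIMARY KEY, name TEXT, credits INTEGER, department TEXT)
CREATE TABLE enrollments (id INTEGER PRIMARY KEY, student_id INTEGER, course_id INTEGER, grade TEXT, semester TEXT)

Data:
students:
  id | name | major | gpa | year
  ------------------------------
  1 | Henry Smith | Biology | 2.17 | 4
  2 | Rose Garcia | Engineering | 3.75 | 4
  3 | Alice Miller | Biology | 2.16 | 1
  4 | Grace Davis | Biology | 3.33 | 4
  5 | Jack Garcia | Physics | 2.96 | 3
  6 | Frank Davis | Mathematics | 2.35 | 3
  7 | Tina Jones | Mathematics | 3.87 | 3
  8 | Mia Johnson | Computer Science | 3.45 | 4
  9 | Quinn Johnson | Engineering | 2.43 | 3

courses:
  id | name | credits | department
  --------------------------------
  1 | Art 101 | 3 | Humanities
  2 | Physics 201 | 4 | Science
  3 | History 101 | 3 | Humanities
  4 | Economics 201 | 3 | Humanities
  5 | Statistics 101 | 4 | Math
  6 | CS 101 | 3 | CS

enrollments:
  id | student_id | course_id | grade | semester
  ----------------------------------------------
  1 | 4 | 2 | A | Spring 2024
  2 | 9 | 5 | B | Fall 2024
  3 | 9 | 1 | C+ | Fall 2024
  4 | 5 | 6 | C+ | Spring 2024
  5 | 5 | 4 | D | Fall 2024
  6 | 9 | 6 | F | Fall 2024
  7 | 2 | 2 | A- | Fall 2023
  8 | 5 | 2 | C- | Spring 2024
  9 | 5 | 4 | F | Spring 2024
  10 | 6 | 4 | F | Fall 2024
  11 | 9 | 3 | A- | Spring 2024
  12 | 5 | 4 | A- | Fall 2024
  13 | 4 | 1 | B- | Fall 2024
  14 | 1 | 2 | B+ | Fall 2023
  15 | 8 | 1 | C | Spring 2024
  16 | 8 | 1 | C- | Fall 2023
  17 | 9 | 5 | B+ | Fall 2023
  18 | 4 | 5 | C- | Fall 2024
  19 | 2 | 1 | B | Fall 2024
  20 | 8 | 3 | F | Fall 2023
SELECT p.name, COUNT(*) AS n FROM enrollments c JOIN students p ON c.student_id = p.id GROUP BY p.id, p.name HAVING COUNT(*) >= 3

Execution result:
name | n
Grace Davis | 3
Jack Garcia | 5
Mia Johnson | 3
Quinn Johnson | 5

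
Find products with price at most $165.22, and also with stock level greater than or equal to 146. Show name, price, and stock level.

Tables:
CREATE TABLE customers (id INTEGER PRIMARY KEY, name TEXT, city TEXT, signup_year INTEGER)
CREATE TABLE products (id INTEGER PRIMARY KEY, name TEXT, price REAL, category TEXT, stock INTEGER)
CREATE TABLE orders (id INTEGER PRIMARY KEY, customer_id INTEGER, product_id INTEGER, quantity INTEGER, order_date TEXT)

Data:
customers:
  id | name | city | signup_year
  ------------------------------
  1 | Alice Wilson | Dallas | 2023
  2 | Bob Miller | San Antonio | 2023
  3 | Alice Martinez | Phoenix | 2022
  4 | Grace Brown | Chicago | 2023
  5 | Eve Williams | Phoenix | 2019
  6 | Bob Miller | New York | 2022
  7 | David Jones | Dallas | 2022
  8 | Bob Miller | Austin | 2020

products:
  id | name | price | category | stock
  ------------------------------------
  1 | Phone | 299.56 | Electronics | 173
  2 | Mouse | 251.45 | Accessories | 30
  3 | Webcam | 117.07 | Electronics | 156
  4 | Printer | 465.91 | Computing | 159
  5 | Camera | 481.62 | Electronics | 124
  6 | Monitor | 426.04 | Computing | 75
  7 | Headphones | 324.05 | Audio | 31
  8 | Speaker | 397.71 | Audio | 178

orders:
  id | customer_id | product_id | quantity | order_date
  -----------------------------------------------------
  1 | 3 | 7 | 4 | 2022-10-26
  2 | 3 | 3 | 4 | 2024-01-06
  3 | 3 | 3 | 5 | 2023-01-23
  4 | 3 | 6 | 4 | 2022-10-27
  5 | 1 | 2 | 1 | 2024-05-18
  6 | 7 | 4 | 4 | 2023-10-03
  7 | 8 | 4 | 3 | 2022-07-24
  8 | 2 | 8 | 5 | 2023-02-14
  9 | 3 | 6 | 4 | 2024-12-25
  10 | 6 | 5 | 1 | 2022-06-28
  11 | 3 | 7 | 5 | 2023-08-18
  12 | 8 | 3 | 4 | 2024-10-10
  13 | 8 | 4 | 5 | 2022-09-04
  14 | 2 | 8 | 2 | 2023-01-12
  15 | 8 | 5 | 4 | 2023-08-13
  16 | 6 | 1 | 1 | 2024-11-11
SELECT name, price, stock FROM products WHERE price <= 165.22 AND stock >= 146

Execution result:
name | price | stock
Webcam | 117.07 | 156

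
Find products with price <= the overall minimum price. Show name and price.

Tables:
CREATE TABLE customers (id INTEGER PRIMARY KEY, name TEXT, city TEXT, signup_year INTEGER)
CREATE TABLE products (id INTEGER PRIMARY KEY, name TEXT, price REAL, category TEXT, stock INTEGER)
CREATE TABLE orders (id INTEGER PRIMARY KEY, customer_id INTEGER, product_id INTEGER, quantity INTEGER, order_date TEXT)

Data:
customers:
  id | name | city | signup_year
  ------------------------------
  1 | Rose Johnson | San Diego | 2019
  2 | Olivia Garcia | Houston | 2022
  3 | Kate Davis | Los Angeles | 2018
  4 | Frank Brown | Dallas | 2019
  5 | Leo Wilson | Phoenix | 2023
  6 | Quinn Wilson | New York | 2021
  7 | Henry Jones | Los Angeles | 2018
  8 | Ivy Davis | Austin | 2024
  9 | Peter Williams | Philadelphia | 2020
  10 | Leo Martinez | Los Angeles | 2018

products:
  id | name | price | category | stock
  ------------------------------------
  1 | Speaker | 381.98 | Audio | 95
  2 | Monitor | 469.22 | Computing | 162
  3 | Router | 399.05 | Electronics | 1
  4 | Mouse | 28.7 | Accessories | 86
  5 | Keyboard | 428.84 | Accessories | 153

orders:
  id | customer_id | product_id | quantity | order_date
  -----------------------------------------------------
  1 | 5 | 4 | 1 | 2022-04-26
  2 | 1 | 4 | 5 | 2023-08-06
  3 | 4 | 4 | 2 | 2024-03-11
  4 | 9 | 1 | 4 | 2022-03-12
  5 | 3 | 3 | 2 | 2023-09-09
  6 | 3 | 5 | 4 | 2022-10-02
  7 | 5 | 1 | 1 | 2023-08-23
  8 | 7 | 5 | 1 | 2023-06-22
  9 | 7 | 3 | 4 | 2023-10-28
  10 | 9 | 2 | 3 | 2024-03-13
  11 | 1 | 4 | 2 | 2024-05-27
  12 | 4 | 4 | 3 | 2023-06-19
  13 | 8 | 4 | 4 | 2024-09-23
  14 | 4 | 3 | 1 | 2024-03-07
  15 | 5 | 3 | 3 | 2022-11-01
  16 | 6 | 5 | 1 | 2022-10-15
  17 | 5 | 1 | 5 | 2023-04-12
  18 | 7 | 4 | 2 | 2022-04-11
SELECT name, price FROM products WHERE price <= (SELECT MIN(price) FROM products)

Execution result:
name | price
Mouse | 28.70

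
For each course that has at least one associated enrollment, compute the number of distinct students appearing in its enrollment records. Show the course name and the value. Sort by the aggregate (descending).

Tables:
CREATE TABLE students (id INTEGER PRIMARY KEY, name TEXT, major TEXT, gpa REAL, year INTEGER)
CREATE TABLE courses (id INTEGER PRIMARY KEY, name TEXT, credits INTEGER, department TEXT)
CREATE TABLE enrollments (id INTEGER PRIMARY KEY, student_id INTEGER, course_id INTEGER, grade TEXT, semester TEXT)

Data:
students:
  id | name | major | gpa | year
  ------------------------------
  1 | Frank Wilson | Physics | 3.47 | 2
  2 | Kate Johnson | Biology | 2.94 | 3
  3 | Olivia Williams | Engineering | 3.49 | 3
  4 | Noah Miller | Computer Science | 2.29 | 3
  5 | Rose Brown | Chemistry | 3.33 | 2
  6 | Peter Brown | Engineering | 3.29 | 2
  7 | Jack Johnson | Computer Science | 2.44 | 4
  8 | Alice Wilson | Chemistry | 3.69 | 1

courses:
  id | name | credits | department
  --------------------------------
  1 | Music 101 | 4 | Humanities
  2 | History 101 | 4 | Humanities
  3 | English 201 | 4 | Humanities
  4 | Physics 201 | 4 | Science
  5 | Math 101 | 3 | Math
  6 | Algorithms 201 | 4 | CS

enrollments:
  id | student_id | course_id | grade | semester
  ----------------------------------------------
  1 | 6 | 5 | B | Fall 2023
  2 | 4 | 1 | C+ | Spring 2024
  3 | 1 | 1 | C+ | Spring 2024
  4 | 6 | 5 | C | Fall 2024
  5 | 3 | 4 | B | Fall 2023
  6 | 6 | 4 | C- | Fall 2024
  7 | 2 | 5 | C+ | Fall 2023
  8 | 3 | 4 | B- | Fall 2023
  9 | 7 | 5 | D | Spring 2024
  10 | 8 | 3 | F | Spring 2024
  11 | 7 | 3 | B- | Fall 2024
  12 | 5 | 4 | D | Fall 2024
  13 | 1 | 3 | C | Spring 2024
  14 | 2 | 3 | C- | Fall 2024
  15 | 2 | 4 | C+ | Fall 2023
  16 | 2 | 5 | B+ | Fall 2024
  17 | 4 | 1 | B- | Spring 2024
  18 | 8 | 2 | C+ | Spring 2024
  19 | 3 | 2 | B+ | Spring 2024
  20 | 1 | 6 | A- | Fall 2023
SELECT p.name, COUNT(DISTINCT c.student_id) AS distinct_student_count FROM enrollments c JOIN courses p ON c.course_id = p.id GROUP BY p.id, p.name ORDER BY distinct_student_count DESC

Execution result:
name | distinct_student_count
English 201 | 4
Physics 201 | 4
Math 101 | 3
Music 101 | 2
History 101 | 2
Algorithms 201 | 1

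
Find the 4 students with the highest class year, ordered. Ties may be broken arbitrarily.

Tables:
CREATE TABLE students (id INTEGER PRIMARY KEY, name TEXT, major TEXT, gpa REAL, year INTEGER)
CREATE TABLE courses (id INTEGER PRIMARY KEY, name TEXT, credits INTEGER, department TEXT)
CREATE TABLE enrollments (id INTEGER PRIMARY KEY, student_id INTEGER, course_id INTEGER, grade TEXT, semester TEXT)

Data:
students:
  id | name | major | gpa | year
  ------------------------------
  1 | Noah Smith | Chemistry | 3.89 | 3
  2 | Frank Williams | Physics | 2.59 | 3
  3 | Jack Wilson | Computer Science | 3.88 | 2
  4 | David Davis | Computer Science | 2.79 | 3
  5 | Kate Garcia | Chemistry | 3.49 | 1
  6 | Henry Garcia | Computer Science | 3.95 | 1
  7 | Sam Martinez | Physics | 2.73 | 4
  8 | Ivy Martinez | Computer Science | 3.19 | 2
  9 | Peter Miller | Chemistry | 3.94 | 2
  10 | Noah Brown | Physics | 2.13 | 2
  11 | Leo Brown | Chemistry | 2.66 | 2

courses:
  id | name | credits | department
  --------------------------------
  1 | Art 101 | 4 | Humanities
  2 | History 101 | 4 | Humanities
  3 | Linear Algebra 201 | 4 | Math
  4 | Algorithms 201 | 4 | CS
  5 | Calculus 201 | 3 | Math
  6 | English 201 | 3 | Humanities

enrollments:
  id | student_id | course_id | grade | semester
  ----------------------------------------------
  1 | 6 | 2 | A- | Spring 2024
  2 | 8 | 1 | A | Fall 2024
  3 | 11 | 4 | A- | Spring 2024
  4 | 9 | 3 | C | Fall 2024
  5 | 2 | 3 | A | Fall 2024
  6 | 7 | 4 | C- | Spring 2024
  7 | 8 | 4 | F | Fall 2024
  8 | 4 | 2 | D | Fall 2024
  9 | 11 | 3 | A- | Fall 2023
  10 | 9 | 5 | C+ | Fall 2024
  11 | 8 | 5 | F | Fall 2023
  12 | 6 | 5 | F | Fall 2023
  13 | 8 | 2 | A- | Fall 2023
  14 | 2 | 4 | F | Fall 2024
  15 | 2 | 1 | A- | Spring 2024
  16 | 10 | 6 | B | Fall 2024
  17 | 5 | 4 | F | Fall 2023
SELECT name, year FROM students ORDER BY year DESC LIMIT 4

Execution result:
name | year
Sam Martinez | 4
Noah Smith | 3
Frank Williams | 3
David Davis | 3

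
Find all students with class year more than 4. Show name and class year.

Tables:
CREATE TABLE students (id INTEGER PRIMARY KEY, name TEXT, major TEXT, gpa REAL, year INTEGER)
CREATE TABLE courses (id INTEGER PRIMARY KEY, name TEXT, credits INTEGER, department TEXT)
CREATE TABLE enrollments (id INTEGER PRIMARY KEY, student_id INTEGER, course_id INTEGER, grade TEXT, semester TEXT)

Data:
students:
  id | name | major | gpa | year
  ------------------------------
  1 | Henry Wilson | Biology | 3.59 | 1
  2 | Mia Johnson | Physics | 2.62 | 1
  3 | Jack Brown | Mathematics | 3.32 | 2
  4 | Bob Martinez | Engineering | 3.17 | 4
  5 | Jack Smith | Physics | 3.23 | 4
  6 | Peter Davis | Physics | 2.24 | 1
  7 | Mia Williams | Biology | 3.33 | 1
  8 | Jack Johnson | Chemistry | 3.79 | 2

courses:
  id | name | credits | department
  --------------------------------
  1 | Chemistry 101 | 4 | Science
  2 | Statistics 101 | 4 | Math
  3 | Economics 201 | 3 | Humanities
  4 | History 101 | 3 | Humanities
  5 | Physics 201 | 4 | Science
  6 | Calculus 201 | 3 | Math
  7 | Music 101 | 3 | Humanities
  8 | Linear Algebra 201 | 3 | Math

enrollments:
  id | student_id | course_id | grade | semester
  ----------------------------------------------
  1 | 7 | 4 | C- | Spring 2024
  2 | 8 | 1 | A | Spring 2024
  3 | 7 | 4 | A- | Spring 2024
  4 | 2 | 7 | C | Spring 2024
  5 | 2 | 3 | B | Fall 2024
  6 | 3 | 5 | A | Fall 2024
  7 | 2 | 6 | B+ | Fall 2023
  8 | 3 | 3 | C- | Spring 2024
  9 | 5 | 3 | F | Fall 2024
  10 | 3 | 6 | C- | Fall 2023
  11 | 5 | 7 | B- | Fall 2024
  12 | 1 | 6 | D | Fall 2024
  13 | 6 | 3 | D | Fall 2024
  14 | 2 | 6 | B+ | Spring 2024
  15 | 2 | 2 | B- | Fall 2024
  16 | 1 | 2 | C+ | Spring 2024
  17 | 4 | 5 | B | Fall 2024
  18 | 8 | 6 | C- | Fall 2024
SELECT name, year FROM students WHERE year > 4

Execution result:
(no rows)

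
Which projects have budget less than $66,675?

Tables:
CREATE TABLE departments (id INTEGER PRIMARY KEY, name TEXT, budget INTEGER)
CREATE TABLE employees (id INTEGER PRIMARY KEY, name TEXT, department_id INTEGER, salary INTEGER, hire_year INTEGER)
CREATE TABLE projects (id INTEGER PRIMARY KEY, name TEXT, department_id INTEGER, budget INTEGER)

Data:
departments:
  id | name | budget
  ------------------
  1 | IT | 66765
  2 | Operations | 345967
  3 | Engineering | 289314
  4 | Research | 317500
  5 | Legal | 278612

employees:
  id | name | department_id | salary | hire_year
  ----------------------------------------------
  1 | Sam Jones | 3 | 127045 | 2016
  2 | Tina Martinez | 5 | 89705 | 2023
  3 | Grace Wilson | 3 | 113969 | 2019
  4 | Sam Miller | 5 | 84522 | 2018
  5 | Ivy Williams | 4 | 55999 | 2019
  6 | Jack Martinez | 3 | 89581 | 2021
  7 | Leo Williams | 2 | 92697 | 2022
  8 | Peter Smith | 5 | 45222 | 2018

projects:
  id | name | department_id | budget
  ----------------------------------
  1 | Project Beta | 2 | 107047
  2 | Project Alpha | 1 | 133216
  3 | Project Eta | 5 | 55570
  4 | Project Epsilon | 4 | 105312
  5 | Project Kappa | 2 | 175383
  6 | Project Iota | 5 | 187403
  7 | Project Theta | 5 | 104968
SELECT name, budget FROM projects WHERE budget < 66675

Execution result:
name | budget
Project Eta | 55570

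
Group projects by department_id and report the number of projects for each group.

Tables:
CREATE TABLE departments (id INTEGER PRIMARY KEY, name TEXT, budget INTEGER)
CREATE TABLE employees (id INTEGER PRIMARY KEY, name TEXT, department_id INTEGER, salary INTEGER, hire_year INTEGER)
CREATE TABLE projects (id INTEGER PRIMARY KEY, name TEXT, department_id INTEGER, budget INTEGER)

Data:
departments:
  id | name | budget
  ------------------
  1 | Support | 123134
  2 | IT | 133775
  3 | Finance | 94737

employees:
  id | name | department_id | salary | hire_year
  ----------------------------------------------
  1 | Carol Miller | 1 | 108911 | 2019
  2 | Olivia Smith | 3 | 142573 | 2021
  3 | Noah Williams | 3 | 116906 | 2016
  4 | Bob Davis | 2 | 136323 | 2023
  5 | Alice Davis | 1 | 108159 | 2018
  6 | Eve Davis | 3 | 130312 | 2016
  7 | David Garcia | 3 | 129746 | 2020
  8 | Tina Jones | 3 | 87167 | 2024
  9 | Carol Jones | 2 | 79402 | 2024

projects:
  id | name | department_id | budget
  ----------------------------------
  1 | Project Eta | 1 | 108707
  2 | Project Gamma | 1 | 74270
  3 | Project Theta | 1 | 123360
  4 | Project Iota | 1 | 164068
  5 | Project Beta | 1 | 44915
SELECT department_id, COUNT(*) AS n FROM projects GROUP BY department_id

Execution result:
department_id | n
1 | 5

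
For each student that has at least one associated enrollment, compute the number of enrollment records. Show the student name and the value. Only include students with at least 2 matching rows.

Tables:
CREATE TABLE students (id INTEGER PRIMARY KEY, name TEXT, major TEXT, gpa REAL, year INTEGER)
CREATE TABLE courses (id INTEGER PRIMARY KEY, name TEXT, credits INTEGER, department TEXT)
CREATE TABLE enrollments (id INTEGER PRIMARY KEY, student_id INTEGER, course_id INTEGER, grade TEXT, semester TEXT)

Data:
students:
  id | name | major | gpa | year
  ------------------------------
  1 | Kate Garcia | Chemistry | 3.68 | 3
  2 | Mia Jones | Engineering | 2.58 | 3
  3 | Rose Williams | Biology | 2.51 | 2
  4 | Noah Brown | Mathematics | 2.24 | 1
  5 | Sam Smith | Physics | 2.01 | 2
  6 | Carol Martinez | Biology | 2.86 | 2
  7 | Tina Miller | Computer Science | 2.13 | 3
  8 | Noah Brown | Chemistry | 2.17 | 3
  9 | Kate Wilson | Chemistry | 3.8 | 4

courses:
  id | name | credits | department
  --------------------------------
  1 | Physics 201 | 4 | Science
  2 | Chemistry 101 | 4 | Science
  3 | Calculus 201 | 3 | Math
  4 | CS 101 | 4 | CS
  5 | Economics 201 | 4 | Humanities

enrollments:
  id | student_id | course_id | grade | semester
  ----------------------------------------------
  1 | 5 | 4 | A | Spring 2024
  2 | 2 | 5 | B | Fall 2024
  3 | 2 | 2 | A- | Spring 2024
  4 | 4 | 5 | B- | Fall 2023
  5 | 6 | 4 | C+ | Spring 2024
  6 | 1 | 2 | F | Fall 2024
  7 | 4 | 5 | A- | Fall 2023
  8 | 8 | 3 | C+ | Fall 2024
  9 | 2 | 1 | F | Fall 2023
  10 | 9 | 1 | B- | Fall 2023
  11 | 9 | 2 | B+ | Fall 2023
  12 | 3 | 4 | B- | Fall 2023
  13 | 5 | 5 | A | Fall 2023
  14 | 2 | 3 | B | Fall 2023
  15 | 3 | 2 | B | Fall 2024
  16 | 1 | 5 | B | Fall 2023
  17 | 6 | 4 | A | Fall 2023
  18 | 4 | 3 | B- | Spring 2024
SELECT p.name, COUNT(*) AS n FROM enrollments c JOIN students p ON c.student_id = p.id GROUP BY p.id, p.name HAVING COUNT(*) >= 2

Execution result:
name | n
Kate Garcia | 2
Mia Jones | 4
Rose Williams | 2
Noah Brown | 3
Sam Smith | 2
Carol Martinez | 2
Kate Wilson | 2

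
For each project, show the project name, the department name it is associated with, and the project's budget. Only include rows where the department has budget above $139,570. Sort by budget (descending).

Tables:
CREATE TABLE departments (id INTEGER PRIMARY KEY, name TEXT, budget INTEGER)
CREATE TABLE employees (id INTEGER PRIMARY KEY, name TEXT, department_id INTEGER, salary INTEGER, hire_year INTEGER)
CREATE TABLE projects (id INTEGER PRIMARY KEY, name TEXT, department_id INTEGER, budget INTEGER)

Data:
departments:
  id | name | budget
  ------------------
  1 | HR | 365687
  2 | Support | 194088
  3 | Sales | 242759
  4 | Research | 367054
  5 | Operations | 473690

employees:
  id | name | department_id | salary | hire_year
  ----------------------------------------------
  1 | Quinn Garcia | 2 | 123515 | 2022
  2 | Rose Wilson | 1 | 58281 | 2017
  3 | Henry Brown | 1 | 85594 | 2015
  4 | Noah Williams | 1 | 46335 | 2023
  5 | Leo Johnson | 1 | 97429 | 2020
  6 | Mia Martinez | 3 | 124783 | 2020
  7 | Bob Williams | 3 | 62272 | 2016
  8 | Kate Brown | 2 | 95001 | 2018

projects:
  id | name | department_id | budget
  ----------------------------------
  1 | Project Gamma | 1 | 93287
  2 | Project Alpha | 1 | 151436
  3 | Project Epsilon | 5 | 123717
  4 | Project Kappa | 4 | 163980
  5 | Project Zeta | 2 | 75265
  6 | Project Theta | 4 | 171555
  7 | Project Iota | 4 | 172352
SELECT c.name, p.name AS department, c.budget FROM projects c JOIN departments p ON c.department_id = p.id WHERE p.budget > 139570 ORDER BY c.budget DESC

Execution result:
name | department | budget
Project Iota | Research | 172352
Project Theta | Research | 171555
Project Kappa | Research | 163980
Project Alpha | HR | 151436
Project Epsilon | Operations | 123717
Project Gamma | HR | 93287
Project Zeta | Support | 75265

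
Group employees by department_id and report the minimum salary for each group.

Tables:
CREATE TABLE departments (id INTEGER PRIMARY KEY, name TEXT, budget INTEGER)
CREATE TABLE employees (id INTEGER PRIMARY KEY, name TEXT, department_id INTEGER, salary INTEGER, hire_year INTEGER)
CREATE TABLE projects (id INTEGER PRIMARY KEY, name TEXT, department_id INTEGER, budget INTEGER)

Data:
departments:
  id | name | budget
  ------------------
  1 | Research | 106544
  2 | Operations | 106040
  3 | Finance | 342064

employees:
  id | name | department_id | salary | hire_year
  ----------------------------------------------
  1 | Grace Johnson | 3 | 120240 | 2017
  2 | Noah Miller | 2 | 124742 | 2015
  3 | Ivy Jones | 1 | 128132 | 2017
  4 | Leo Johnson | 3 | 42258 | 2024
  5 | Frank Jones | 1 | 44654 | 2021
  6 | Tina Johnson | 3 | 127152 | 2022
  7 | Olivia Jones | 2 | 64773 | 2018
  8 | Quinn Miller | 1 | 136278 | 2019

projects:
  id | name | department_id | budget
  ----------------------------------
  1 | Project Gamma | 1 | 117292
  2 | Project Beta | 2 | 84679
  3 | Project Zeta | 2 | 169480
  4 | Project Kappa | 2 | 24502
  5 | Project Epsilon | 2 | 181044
SELECT department_id, MIN(salary) AS min_salary FROM employees GROUP BY department_id

Execution result:
department_id | min_salary
1 | 44654
2 | 64773
3 | 42258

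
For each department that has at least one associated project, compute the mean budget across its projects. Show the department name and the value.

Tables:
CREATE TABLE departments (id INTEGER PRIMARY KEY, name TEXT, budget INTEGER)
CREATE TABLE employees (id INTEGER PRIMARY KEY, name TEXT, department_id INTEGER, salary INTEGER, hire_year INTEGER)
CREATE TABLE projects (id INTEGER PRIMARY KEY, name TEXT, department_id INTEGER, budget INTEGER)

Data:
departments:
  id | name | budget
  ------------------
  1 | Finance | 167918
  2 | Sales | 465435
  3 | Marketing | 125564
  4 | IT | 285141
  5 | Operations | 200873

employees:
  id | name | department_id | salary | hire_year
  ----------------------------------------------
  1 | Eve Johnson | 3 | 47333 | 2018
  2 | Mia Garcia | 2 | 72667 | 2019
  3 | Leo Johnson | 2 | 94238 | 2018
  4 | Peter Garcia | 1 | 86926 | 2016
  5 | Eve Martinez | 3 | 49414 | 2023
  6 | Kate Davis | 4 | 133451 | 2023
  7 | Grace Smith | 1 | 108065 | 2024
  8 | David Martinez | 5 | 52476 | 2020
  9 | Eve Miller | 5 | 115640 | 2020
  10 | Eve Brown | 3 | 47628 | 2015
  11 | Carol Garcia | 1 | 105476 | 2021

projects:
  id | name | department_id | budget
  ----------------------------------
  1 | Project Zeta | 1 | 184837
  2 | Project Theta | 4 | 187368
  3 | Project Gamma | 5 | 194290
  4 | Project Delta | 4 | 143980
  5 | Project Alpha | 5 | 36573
SELECT p.name, AVG(c.budget) AS avg_budget FROM projects c JOIN departments p ON c.department_id = p.id GROUP BY p.id, p.name

Execution result:
name | avg_budget
Finance | 184837.00
IT | 165674.00
Operations | 115431.50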